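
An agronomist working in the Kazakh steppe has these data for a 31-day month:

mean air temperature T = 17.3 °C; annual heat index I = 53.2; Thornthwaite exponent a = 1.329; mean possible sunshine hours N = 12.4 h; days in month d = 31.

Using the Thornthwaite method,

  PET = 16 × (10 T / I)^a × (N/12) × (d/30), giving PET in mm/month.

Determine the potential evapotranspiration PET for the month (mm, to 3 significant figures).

10T/I = 10 × 17.3 / 53.2 = 3.2519
(10T/I)^a = 3.2519^1.329 = 4.7933
Uncorrected PET = 16 × 4.7933 = 76.693 mm
Correction = (N/12)(d/30) = (12.4/12)(31/30) = 1.0678
PET = 76.693 × 1.0678 = 81.893 mm/month

81.9 mm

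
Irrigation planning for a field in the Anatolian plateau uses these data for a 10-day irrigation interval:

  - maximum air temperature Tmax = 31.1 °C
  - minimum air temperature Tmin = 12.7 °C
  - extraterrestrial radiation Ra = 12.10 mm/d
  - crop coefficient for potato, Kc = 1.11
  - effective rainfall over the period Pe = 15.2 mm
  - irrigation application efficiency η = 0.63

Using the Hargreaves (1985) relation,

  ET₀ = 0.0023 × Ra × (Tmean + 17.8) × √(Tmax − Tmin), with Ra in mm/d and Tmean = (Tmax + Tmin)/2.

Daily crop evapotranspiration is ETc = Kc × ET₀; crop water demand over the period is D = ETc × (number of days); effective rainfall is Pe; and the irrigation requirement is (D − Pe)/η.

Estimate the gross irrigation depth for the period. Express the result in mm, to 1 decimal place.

59.4 mm

Tmean = (31.1 + 12.7)/2 = 21.90 °C
ET₀ = 0.0023 × 12.10 × (21.90 + 17.8) × √18.4 = 0.0023 × 12.10 × 39.70 × 4.2895 = 4.7393 mm/d
ETc = Kc × ET₀ = 1.11 × 4.7393 = 5.2606 mm/d
Crop demand D = ETc × 10 d = 5.2606 × 10 = 52.606 mm
D − Pe = 52.606 − 15.2 = 37.406 mm
Gross irrigation = 37.406 / 0.63 = 59.375 mm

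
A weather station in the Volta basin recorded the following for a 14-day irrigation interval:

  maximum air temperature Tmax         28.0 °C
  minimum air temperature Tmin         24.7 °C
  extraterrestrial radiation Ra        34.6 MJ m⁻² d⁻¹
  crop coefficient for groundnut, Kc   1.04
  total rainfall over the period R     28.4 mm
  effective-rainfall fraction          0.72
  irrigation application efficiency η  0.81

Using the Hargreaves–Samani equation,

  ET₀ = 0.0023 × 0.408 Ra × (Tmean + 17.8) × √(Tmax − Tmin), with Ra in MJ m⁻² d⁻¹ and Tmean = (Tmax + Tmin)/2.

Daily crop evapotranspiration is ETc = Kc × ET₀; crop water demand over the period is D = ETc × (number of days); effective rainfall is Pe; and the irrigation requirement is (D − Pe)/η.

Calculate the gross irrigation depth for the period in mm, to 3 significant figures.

21.6 mm

Tmean = (28.0 + 24.7)/2 = 26.35 °C
0.408 Ra = 0.408 × 34.6 = 14.1168 mm/d equivalent
ET₀ = 0.0023 × 14.1168 × (26.35 + 17.8) × √3.3 = 0.0023 × 14.1168 × 44.15 × 1.8166 = 2.6041 mm/d
ETc = Kc × ET₀ = 1.04 × 2.6041 = 2.7083 mm/d
Crop demand D = ETc × 14 d = 2.7083 × 14 = 37.916 mm
Pe = 0.72 × 28.4 = 20.448 mm
D − Pe = 37.916 − 20.448 = 17.468 mm
Gross irrigation = 17.468 / 0.81 = 21.565 mm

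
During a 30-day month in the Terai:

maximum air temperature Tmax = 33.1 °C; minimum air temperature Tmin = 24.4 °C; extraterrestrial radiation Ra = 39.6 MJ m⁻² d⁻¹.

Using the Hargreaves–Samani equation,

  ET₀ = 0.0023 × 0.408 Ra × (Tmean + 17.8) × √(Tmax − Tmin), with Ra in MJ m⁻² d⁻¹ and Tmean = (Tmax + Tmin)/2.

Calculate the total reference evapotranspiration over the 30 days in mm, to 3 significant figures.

153 mm

Tmean = (33.1 + 24.4)/2 = 28.75 °C
0.408 Ra = 0.408 × 39.6 = 16.1568 mm/d equivalent
ET₀ = 0.0023 × 16.1568 × (28.75 + 17.8) × √8.7 = 0.0023 × 16.1568 × 46.55 × 2.9496 = 5.1023 mm/d
Over 30 days: 5.1023 × 30 = 153.069 mm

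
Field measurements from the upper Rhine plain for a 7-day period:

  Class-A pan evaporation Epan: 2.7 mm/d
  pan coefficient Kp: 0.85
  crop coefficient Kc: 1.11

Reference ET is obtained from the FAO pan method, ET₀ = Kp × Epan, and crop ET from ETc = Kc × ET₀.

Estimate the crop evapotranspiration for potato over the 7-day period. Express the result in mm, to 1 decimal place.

ET₀ = 0.85 × 2.7 = 2.2950 mm/d
ETc = Kc × ET₀ = 1.11 × 2.2950 = 2.5475 mm/d
Over 7 days: 2.5475 × 7 = 17.833 mm

17.8 mm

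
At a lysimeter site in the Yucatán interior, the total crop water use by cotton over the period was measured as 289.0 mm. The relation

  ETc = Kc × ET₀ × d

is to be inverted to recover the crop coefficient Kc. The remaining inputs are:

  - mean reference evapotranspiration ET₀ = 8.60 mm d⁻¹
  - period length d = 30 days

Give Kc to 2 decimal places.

ETc = Kc × ET₀ × d  ⇒  Kc = ETc / (ET₀ × d)
Kc = 289.0 / (8.60 × 30) = 289.0 / 258.00 = 1.1202

1.12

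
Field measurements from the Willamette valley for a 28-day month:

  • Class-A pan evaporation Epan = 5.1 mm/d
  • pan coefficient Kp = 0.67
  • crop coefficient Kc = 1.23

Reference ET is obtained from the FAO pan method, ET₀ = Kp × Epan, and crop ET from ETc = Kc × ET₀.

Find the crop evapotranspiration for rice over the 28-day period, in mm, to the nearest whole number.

118 mm

ET₀ = 0.67 × 5.1 = 3.4170 mm/d
ETc = Kc × ET₀ = 1.23 × 3.4170 = 4.2029 mm/d
Over 28 days: 4.2029 × 28 = 117.681 mm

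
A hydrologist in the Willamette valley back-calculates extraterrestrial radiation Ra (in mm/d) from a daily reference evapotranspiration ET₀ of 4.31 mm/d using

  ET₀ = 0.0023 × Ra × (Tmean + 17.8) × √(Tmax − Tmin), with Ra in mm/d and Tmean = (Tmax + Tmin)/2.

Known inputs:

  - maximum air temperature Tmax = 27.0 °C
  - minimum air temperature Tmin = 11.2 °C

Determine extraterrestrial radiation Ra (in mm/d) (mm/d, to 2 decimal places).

Tmean = 19.10 °C; √ΔT = 3.9749
Ra = ET₀ / [0.0023 × (Tmean+17.8) × √ΔT] = 4.31 / (0.0023 × 36.90 × 3.9749) = 12.776 mm/d

12.78 mm/d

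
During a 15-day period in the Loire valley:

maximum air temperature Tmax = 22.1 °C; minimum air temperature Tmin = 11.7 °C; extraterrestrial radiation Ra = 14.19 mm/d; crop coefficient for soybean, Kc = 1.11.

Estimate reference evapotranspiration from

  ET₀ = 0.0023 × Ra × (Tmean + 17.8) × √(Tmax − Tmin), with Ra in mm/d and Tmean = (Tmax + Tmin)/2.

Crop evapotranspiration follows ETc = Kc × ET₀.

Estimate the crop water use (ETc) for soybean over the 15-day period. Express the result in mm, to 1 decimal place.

Tmean = (22.1 + 11.7)/2 = 16.90 °C
ET₀ = 0.0023 × 14.19 × (16.90 + 17.8) × √10.4 = 0.0023 × 14.19 × 34.70 × 3.2249 = 3.6522 mm/d
ETc = Kc × ET₀ = 1.11 × 3.6522 = 4.0539 mm/d
Over 15 days: 4.0539 × 15 = 60.809 mm

60.8 mm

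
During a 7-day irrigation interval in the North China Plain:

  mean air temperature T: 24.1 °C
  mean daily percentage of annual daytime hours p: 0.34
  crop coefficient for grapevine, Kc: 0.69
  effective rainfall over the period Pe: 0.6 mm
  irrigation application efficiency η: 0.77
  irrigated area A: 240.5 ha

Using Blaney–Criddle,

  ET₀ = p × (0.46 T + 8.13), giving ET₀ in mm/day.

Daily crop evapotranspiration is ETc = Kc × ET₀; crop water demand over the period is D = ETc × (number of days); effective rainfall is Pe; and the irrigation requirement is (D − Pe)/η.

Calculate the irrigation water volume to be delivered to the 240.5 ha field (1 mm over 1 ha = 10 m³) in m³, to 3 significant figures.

ET₀ = 0.34 × (0.46 × 24.1 + 8.13) = 0.34 × 19.216 = 6.5334 mm/d
ETc = Kc × ET₀ = 0.69 × 6.5334 = 4.5080 mm/d
Crop demand D = ETc × 7 d = 4.5080 × 7 = 31.556 mm
D − Pe = 31.556 − 0.6 = 30.956 mm
Gross irrigation = 30.956 / 0.77 = 40.203 mm
Volume = 40.203 mm × 240.5 ha × 10 = 96688.2 m³

96700 m³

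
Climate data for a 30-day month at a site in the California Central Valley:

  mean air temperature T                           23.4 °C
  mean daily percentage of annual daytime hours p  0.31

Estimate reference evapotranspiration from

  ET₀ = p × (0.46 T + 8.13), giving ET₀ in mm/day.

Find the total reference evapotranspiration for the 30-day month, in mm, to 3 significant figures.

176 mm

ET₀ = 0.31 × (0.46 × 23.4 + 8.13) = 0.31 × 18.894 = 5.8571 mm/d
Monthly total = 5.8571 × 30 = 175.713 mm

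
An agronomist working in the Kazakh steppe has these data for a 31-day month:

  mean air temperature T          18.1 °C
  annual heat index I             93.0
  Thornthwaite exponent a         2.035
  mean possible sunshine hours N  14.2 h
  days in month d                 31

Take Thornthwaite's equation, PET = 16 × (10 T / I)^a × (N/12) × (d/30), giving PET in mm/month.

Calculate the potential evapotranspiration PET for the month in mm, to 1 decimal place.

10T/I = 10 × 18.1 / 93.0 = 1.9462
(10T/I)^a = 1.9462^2.035 = 3.8770
Uncorrected PET = 16 × 3.8770 = 62.032 mm
Correction = (N/12)(d/30) = (14.2/12)(31/30) = 1.2228
PET = 62.032 × 1.2228 = 75.853 mm/month

75.9 mm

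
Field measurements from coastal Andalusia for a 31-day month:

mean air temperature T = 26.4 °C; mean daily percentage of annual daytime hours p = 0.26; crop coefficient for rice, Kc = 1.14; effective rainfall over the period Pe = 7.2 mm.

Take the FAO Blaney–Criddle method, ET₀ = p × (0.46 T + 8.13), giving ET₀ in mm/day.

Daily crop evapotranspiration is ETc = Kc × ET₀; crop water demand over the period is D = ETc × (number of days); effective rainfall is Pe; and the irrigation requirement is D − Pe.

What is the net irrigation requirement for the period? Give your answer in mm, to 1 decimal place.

179.1 mm

ET₀ = 0.26 × (0.46 × 26.4 + 8.13) = 0.26 × 20.274 = 5.2712 mm/d
ETc = Kc × ET₀ = 1.14 × 5.2712 = 6.0092 mm/d
Crop demand D = ETc × 31 d = 6.0092 × 31 = 186.285 mm
D − Pe = 186.285 − 7.2 = 179.085 mm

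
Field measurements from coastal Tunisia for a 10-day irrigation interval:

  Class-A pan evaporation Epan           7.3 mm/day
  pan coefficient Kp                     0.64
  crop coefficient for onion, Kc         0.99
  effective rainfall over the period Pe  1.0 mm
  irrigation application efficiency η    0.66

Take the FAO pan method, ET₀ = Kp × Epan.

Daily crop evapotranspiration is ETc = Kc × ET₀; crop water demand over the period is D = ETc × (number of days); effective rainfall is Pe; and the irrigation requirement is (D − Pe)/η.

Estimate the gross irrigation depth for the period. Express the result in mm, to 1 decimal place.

ET₀ = 0.64 × 7.3 = 4.6720 mm/d
ETc = Kc × ET₀ = 0.99 × 4.6720 = 4.6253 mm/d
Crop demand D = ETc × 10 d = 4.6253 × 10 = 46.253 mm
D − Pe = 46.253 − 1.0 = 45.253 mm
Gross irrigation = 45.253 / 0.66 = 68.565 mm

68.6 mm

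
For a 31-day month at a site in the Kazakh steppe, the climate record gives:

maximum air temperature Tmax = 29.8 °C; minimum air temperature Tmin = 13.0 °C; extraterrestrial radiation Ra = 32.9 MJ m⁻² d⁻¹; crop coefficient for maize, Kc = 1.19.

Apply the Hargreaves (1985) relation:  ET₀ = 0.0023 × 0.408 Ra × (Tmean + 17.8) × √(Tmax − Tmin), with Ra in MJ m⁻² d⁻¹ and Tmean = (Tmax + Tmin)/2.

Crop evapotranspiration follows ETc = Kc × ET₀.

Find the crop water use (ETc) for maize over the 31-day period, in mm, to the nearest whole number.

183 mm

Tmean = (29.8 + 13.0)/2 = 21.40 °C
0.408 Ra = 0.408 × 32.9 = 13.4232 mm/d equivalent
ET₀ = 0.0023 × 13.4232 × (21.40 + 17.8) × √16.8 = 0.0023 × 13.4232 × 39.20 × 4.0988 = 4.9605 mm/d
ETc = Kc × ET₀ = 1.19 × 4.9605 = 5.9030 mm/d
Over 31 days: 5.9030 × 31 = 182.993 mm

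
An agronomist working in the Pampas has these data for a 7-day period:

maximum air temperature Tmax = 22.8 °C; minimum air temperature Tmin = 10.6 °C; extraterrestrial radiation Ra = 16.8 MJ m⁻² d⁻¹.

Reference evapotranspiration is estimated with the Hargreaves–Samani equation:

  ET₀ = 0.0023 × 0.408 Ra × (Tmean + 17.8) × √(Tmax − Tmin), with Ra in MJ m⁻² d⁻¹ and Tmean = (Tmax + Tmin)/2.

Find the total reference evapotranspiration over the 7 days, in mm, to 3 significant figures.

13.3 mm

Tmean = (22.8 + 10.6)/2 = 16.70 °C
0.408 Ra = 0.408 × 16.8 = 6.8544 mm/d equivalent
ET₀ = 0.0023 × 6.8544 × (16.70 + 17.8) × √12.2 = 0.0023 × 6.8544 × 34.50 × 3.4928 = 1.8997 mm/d
Over 7 days: 1.8997 × 7 = 13.298 mm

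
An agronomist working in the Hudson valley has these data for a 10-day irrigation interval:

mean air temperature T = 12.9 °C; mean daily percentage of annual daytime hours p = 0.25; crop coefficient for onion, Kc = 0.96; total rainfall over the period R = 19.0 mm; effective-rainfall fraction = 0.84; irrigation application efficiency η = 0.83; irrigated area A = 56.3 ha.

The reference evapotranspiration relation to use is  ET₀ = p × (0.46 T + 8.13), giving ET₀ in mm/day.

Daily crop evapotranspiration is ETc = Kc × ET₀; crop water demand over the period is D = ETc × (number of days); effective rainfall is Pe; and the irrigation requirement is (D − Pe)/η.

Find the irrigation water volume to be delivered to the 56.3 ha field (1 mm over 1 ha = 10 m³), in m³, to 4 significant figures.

12070 m³

ET₀ = 0.25 × (0.46 × 12.9 + 8.13) = 0.25 × 14.064 = 3.5160 mm/d
ETc = Kc × ET₀ = 0.96 × 3.5160 = 3.3754 mm/d
Crop demand D = ETc × 10 d = 3.3754 × 10 = 33.754 mm
Pe = 0.84 × 19.0 = 15.960 mm
D − Pe = 33.754 − 15.960 = 17.794 mm
Gross irrigation = 17.794 / 0.83 = 21.439 mm
Volume = 21.439 mm × 56.3 ha × 10 = 12070.2 m³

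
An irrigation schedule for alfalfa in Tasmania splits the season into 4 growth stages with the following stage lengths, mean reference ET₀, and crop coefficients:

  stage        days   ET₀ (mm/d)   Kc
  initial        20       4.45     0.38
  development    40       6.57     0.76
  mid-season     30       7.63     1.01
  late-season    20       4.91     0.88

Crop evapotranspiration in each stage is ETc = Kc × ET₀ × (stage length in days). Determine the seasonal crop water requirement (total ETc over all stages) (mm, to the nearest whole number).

551 mm

initial: 0.38 × 4.45 × 20 = 33.82 mm
development: 0.76 × 6.57 × 40 = 199.73 mm
mid-season: 1.01 × 7.63 × 30 = 231.19 mm
late-season: 0.88 × 4.91 × 20 = 86.42 mm
Seasonal total = 551.16 mm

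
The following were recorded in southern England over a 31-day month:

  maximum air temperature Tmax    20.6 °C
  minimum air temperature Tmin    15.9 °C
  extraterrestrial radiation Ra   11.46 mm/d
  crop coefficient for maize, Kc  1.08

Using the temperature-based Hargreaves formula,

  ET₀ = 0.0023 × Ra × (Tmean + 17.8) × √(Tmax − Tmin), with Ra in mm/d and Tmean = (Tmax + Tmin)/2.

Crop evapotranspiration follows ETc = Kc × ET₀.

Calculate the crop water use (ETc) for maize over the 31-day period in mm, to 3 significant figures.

Tmean = (20.6 + 15.9)/2 = 18.25 °C
ET₀ = 0.0023 × 11.46 × (18.25 + 17.8) × √4.7 = 0.0023 × 11.46 × 36.05 × 2.1679 = 2.0600 mm/d
ETc = Kc × ET₀ = 1.08 × 2.0600 = 2.2248 mm/d
Over 31 days: 2.2248 × 31 = 68.969 mm

69.0 mm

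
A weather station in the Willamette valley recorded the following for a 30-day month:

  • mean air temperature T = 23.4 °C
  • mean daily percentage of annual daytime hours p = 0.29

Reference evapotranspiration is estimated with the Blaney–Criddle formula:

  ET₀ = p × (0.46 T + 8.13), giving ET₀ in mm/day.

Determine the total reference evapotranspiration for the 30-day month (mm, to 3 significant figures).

ET₀ = 0.29 × (0.46 × 23.4 + 8.13) = 0.29 × 18.894 = 5.4793 mm/d
Monthly total = 5.4793 × 30 = 164.379 mm

164 mm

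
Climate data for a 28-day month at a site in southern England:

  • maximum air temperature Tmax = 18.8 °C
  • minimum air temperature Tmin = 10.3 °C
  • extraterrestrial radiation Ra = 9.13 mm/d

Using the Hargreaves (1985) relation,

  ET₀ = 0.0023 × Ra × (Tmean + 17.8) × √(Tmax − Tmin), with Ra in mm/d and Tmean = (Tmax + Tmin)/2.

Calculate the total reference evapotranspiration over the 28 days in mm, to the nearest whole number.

Tmean = (18.8 + 10.3)/2 = 14.55 °C
ET₀ = 0.0023 × 9.13 × (14.55 + 17.8) × √8.5 = 0.0023 × 9.13 × 32.35 × 2.9155 = 1.9806 mm/d
Over 28 days: 1.9806 × 28 = 55.457 mm

55 mm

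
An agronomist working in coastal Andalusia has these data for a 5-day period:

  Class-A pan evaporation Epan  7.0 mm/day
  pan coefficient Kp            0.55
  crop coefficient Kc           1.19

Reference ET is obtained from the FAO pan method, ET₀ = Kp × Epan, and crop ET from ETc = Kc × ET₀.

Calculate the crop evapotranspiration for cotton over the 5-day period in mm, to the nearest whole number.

ET₀ = 0.55 × 7.0 = 3.8500 mm/d
ETc = Kc × ET₀ = 1.19 × 3.8500 = 4.5815 mm/d
Over 5 days: 4.5815 × 5 = 22.908 mm

23 mm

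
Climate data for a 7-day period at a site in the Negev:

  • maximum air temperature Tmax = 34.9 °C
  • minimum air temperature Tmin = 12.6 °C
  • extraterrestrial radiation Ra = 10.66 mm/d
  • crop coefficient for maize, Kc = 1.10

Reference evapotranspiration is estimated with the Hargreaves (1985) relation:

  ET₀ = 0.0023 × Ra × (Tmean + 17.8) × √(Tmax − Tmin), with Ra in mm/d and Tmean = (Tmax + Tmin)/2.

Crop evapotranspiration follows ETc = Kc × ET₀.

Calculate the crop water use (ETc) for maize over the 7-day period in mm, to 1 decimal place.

37.0 mm

Tmean = (34.9 + 12.6)/2 = 23.75 °C
ET₀ = 0.0023 × 10.66 × (23.75 + 17.8) × √22.3 = 0.0023 × 10.66 × 41.55 × 4.7223 = 4.8107 mm/d
ETc = Kc × ET₀ = 1.10 × 4.8107 = 5.2918 mm/d
Over 7 days: 5.2918 × 7 = 37.043 mm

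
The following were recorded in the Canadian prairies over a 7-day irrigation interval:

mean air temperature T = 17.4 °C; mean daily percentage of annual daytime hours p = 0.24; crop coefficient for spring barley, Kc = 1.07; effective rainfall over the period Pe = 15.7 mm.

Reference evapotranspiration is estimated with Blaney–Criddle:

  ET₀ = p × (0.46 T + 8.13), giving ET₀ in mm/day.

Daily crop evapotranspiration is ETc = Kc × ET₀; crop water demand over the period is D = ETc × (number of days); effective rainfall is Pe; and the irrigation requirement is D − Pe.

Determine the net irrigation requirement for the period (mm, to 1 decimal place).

13.3 mm

ET₀ = 0.24 × (0.46 × 17.4 + 8.13) = 0.24 × 16.134 = 3.8722 mm/d
ETc = Kc × ET₀ = 1.07 × 3.8722 = 4.1433 mm/d
Crop demand D = ETc × 7 d = 4.1433 × 7 = 29.003 mm
D − Pe = 29.003 − 15.7 = 13.303 mm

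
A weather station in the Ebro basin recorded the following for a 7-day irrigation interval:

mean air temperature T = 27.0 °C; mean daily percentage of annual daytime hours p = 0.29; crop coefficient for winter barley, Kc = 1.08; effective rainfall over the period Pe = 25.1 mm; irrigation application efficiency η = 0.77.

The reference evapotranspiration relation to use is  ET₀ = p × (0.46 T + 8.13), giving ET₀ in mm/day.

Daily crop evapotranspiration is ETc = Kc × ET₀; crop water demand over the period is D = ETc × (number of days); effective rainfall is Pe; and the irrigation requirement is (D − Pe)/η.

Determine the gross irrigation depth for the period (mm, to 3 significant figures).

ET₀ = 0.29 × (0.46 × 27.0 + 8.13) = 0.29 × 20.550 = 5.9595 mm/d
ETc = Kc × ET₀ = 1.08 × 5.9595 = 6.4363 mm/d
Crop demand D = ETc × 7 d = 6.4363 × 7 = 45.054 mm
D − Pe = 45.054 − 25.1 = 19.954 mm
Gross irrigation = 19.954 / 0.77 = 25.914 mm

25.9 mm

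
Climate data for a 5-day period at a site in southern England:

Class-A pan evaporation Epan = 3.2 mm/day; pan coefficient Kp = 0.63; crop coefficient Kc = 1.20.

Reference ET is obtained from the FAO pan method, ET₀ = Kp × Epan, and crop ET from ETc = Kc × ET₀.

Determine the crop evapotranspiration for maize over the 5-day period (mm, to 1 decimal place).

ET₀ = 0.63 × 3.2 = 2.0160 mm/d
ETc = Kc × ET₀ = 1.20 × 2.0160 = 2.4192 mm/d
Over 5 days: 2.4192 × 5 = 12.096 mm

12.1 mm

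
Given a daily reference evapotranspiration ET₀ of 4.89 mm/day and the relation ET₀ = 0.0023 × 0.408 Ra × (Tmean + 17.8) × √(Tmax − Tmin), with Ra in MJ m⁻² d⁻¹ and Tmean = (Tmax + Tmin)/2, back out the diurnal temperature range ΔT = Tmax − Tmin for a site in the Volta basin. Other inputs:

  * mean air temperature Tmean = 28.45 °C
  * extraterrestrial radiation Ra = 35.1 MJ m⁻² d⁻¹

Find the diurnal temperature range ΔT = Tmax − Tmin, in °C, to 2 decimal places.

10.30 °C

√ΔT = ET₀ / [0.0023 × 0.408 × Ra × (Tmean+17.8)] = 4.89 / (0.0023 × 14.3208 × 46.25) = 3.2100
ΔT = 3.2100² = 10.304 °C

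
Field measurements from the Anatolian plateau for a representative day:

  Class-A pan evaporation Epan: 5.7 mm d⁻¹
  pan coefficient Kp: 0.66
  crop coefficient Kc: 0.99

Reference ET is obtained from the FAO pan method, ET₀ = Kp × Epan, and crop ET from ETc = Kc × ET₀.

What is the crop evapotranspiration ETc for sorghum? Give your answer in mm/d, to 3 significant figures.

3.72 mm/d

ET₀ = 0.66 × 5.7 = 3.7620 mm/d
ETc = Kc × ET₀ = 0.99 × 3.7620 = 3.7244 mm/d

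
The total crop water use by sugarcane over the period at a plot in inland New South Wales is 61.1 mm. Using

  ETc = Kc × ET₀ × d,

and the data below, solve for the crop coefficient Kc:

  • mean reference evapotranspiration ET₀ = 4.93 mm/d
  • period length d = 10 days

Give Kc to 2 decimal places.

ETc = Kc × ET₀ × d  ⇒  Kc = ETc / (ET₀ × d)
Kc = 61.1 / (4.93 × 10) = 61.1 / 49.30 = 1.2394

1.24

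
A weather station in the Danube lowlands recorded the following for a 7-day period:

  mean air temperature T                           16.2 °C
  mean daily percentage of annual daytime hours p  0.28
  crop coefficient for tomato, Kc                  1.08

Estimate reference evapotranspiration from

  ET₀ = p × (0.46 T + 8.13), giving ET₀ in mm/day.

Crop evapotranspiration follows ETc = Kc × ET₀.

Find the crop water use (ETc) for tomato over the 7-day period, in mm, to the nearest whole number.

33 mm

ET₀ = 0.28 × (0.46 × 16.2 + 8.13) = 0.28 × 15.582 = 4.3630 mm/d
ETc = Kc × ET₀ = 1.08 × 4.3630 = 4.7120 mm/d
Over 7 days: 4.7120 × 7 = 32.984 mm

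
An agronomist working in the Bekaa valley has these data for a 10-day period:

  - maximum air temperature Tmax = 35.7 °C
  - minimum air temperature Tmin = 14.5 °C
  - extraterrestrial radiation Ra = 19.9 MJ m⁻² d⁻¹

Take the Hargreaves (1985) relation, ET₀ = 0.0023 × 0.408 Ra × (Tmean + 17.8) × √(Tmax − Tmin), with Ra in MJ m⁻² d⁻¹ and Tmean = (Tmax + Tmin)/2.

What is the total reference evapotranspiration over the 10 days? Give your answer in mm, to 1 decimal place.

Tmean = (35.7 + 14.5)/2 = 25.10 °C
0.408 Ra = 0.408 × 19.9 = 8.1192 mm/d equivalent
ET₀ = 0.0023 × 8.1192 × (25.10 + 17.8) × √21.2 = 0.0023 × 8.1192 × 42.90 × 4.6043 = 3.6886 mm/d
Over 10 days: 3.6886 × 10 = 36.886 mm

36.9 mm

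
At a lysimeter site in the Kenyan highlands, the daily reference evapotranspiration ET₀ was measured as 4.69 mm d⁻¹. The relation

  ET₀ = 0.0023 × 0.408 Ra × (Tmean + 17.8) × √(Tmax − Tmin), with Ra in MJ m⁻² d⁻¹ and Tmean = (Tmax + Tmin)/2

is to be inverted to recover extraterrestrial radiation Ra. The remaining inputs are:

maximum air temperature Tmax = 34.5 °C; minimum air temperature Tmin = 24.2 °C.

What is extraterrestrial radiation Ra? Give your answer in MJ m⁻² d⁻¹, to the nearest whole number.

33 MJ m⁻² d⁻¹

Tmean = (34.5+24.2)/2 = 29.35 °C; ΔT = 10.3
Ra = ET₀ / [0.0023 × 0.408 × (Tmean+17.8) × √ΔT]
   = 4.69 / (0.0023 × 0.408 × 47.15 × 3.2094) = 33.028 MJ m⁻² d⁻¹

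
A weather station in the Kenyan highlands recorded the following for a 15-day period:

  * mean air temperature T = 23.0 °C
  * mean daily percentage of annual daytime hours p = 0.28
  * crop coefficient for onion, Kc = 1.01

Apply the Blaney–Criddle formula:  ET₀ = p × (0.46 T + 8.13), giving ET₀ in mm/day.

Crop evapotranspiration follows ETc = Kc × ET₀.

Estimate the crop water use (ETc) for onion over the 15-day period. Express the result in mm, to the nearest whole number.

ET₀ = 0.28 × (0.46 × 23.0 + 8.13) = 0.28 × 18.710 = 5.2388 mm/d
ETc = Kc × ET₀ = 1.01 × 5.2388 = 5.2912 mm/d
Over 15 days: 5.2912 × 15 = 79.368 mm

79 mm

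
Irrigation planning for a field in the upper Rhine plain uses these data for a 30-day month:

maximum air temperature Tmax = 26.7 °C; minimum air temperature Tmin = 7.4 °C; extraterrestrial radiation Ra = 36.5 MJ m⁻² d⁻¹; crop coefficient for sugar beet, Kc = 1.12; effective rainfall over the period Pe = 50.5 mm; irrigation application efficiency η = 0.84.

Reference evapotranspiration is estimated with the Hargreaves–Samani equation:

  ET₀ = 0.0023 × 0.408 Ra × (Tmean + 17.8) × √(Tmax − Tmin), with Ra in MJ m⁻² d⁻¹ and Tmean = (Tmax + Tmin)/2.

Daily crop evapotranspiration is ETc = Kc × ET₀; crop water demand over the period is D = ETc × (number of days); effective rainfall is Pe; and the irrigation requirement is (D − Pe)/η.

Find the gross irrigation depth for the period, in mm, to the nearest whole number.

Tmean = (26.7 + 7.4)/2 = 17.05 °C
0.408 Ra = 0.408 × 36.5 = 14.8920 mm/d equivalent
ET₀ = 0.0023 × 14.8920 × (17.05 + 17.8) × √19.3 = 0.0023 × 14.8920 × 34.85 × 4.3932 = 5.2440 mm/d
ETc = Kc × ET₀ = 1.12 × 5.2440 = 5.8733 mm/d
Crop demand D = ETc × 30 d = 5.8733 × 30 = 176.199 mm
D − Pe = 176.199 − 50.5 = 125.699 mm
Gross irrigation = 125.699 / 0.84 = 149.642 mm

150 mm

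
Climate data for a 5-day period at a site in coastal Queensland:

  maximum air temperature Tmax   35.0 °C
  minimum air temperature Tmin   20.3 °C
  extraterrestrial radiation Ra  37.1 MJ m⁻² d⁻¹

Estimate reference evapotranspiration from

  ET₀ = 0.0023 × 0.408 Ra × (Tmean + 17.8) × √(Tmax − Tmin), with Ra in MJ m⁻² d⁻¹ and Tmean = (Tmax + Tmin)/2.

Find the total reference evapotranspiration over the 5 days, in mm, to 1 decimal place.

30.3 mm

Tmean = (35.0 + 20.3)/2 = 27.65 °C
0.408 Ra = 0.408 × 37.1 = 15.1368 mm/d equivalent
ET₀ = 0.0023 × 15.1368 × (27.65 + 17.8) × √14.7 = 0.0023 × 15.1368 × 45.45 × 3.8341 = 6.0668 mm/d
Over 5 days: 6.0668 × 5 = 30.334 mm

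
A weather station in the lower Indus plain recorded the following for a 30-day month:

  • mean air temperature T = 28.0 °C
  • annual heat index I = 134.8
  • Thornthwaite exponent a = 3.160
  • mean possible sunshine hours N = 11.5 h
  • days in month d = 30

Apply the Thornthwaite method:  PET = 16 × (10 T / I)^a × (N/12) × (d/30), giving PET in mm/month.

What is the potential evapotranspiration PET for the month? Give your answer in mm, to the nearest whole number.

154 mm

10T/I = 10 × 28.0 / 134.8 = 2.0772
(10T/I)^a = 2.0772^3.160 = 10.0747
Uncorrected PET = 16 × 10.0747 = 161.195 mm
Correction = (N/12)(d/30) = (11.5/12)(30/30) = 0.9583
PET = 161.195 × 0.9583 = 154.473 mm/month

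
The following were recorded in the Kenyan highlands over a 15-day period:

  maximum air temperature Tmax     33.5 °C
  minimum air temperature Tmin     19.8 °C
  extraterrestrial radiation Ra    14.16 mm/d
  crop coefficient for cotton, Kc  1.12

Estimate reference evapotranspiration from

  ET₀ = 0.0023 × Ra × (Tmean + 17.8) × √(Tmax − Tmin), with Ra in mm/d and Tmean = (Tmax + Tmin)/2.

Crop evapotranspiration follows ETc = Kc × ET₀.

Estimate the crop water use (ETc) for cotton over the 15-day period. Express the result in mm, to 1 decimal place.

Tmean = (33.5 + 19.8)/2 = 26.65 °C
ET₀ = 0.0023 × 14.16 × (26.65 + 17.8) × √13.7 = 0.0023 × 14.16 × 44.45 × 3.7014 = 5.3583 mm/d
ETc = Kc × ET₀ = 1.12 × 5.3583 = 6.0013 mm/d
Over 15 days: 6.0013 × 15 = 90.020 mm

90.0 mm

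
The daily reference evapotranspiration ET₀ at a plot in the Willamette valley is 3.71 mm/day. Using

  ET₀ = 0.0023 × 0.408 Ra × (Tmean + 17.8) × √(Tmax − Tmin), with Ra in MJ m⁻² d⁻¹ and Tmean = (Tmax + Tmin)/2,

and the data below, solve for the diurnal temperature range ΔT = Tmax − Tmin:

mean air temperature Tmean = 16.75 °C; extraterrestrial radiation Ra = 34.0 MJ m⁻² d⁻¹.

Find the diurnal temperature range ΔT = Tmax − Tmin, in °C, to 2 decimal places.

11.33 °C

√ΔT = ET₀ / [0.0023 × 0.408 × Ra × (Tmean+17.8)] = 3.71 / (0.0023 × 13.8720 × 34.55) = 3.3656
ΔT = 3.3656² = 11.327 °C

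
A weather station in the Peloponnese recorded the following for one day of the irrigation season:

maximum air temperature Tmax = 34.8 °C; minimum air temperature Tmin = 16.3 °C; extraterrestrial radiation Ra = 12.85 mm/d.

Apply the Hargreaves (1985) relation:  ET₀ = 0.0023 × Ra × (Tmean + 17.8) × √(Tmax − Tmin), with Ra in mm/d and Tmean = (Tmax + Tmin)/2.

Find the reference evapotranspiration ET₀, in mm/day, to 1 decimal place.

5.5 mm/day

Tmean = (34.8 + 16.3)/2 = 25.55 °C
ET₀ = 0.0023 × 12.85 × (25.55 + 17.8) × √18.5 = 0.0023 × 12.85 × 43.35 × 4.3012 = 5.5107 mm/d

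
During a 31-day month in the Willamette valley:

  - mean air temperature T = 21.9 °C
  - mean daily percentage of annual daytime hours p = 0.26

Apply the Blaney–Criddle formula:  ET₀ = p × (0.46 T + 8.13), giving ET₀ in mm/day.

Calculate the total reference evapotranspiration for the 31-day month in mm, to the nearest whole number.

147 mm

ET₀ = 0.26 × (0.46 × 21.9 + 8.13) = 0.26 × 18.204 = 4.7330 mm/d
Monthly total = 4.7330 × 31 = 146.723 mm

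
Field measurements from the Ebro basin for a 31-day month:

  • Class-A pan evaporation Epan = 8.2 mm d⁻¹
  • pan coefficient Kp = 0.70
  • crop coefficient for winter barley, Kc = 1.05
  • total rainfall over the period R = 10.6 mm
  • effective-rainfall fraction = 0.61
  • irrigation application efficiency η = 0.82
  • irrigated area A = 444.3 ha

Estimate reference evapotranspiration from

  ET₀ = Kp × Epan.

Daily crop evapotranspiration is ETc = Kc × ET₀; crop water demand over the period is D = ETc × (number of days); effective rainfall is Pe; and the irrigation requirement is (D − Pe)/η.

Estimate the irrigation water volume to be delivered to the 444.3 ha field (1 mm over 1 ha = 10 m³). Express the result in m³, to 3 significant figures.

ET₀ = 0.70 × 8.2 = 5.7400 mm/d
ETc = Kc × ET₀ = 1.05 × 5.7400 = 6.0270 mm/d
Crop demand D = ETc × 31 d = 6.0270 × 31 = 186.837 mm
Pe = 0.61 × 10.6 = 6.466 mm
D − Pe = 186.837 − 6.466 = 180.371 mm
Gross irrigation = 180.371 / 0.82 = 219.965 mm
Volume = 219.965 mm × 444.3 ha × 10 = 977304.5 m³

977000 m³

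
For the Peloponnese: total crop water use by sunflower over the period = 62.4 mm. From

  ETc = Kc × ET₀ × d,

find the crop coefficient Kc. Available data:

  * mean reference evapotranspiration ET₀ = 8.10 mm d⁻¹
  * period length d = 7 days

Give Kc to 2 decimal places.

1.10

ETc = Kc × ET₀ × d  ⇒  Kc = ETc / (ET₀ × d)
Kc = 62.4 / (8.10 × 7) = 62.4 / 56.70 = 1.1005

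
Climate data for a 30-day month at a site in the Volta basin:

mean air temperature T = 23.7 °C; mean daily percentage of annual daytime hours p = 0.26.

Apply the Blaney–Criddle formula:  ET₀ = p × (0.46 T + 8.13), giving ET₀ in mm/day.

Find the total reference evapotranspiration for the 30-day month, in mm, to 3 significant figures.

148 mm

ET₀ = 0.26 × (0.46 × 23.7 + 8.13) = 0.26 × 19.032 = 4.9483 mm/d
Monthly total = 4.9483 × 30 = 148.449 mm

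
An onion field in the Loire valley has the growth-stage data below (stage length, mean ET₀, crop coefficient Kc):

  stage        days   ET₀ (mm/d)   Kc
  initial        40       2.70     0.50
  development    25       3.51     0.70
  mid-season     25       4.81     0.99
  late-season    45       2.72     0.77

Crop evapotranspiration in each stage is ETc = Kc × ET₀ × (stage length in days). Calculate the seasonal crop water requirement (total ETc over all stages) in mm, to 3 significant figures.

329 mm

initial: 0.50 × 2.70 × 40 = 54.00 mm
development: 0.70 × 3.51 × 25 = 61.43 mm
mid-season: 0.99 × 4.81 × 25 = 119.05 mm
late-season: 0.77 × 2.72 × 45 = 94.25 mm
Seasonal total = 328.73 mm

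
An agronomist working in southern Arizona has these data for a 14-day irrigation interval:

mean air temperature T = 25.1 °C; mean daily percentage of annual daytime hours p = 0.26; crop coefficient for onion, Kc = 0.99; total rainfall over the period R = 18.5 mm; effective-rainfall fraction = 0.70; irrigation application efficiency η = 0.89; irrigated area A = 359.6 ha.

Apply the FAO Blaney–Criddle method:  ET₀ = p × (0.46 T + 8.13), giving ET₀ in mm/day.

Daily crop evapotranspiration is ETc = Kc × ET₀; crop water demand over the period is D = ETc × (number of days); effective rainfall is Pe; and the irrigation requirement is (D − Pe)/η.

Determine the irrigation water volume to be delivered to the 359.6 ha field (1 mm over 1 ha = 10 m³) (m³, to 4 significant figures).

234200 m³

ET₀ = 0.26 × (0.46 × 25.1 + 8.13) = 0.26 × 19.676 = 5.1158 mm/d
ETc = Kc × ET₀ = 0.99 × 5.1158 = 5.0646 mm/d
Crop demand D = ETc × 14 d = 5.0646 × 14 = 70.904 mm
Pe = 0.70 × 18.5 = 12.950 mm
D − Pe = 70.904 − 12.950 = 57.954 mm
Gross irrigation = 57.954 / 0.89 = 65.117 mm
Volume = 65.117 mm × 359.6 ha × 10 = 234160.7 m³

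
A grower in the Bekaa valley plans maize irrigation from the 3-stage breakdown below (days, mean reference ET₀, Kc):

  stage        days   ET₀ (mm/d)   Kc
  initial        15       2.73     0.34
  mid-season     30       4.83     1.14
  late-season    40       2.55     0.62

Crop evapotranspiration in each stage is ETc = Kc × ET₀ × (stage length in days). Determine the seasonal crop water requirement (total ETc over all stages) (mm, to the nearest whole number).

242 mm

initial: 0.34 × 2.73 × 15 = 13.92 mm
mid-season: 1.14 × 4.83 × 30 = 165.19 mm
late-season: 0.62 × 2.55 × 40 = 63.24 mm
Seasonal total = 242.35 mm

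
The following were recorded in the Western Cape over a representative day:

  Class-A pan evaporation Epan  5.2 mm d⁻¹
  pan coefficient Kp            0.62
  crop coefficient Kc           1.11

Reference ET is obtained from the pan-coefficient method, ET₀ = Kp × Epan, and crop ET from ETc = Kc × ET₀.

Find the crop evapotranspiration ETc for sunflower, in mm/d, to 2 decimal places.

3.58 mm/d

ET₀ = 0.62 × 5.2 = 3.2240 mm/d
ETc = Kc × ET₀ = 1.11 × 3.2240 = 3.5786 mm/d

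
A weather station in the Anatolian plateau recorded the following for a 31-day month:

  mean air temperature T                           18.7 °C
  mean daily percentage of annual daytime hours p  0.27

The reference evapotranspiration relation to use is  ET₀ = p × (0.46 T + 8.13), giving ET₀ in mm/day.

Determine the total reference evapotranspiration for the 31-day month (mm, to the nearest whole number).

ET₀ = 0.27 × (0.46 × 18.7 + 8.13) = 0.27 × 16.732 = 4.5176 mm/d
Monthly total = 4.5176 × 31 = 140.046 mm

140 mm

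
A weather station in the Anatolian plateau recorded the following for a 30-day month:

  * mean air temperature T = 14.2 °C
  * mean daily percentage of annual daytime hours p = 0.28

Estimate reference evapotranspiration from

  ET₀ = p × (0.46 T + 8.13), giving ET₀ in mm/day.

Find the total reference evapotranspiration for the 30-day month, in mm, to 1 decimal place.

123.2 mm

ET₀ = 0.28 × (0.46 × 14.2 + 8.13) = 0.28 × 14.662 = 4.1054 mm/d
Monthly total = 4.1054 × 30 = 123.162 mm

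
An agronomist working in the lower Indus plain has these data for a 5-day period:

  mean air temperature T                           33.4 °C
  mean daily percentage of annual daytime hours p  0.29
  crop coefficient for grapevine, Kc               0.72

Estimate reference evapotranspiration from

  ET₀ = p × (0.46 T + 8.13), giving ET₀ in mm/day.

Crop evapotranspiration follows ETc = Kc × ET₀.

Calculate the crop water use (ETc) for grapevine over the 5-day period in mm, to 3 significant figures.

24.5 mm

ET₀ = 0.29 × (0.46 × 33.4 + 8.13) = 0.29 × 23.494 = 6.8133 mm/d
ETc = Kc × ET₀ = 0.72 × 6.8133 = 4.9056 mm/d
Over 5 days: 4.9056 × 5 = 24.528 mm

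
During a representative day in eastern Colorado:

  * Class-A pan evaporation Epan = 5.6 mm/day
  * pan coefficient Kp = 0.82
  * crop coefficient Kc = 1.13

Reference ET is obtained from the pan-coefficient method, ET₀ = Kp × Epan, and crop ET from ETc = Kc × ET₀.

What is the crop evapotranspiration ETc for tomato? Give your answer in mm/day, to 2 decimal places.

ET₀ = 0.82 × 5.6 = 4.5920 mm/d
ETc = Kc × ET₀ = 1.13 × 4.5920 = 5.1890 mm/d

5.19 mm/day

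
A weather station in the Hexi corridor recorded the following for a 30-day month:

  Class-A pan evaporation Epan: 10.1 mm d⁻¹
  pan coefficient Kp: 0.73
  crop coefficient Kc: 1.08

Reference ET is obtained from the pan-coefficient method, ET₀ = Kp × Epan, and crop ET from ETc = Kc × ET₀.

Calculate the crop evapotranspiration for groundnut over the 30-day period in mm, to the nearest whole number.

ET₀ = 0.73 × 10.1 = 7.3730 mm/d
ETc = Kc × ET₀ = 1.08 × 7.3730 = 7.9628 mm/d
Over 30 days: 7.9628 × 30 = 238.884 mm

239 mm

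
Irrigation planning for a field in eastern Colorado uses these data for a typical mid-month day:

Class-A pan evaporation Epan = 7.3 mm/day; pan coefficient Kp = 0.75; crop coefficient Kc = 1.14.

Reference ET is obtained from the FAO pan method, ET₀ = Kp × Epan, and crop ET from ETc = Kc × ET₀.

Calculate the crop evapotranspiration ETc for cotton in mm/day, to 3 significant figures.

6.24 mm/day

ET₀ = 0.75 × 7.3 = 5.4750 mm/d
ETc = Kc × ET₀ = 1.14 × 5.4750 = 6.2415 mm/d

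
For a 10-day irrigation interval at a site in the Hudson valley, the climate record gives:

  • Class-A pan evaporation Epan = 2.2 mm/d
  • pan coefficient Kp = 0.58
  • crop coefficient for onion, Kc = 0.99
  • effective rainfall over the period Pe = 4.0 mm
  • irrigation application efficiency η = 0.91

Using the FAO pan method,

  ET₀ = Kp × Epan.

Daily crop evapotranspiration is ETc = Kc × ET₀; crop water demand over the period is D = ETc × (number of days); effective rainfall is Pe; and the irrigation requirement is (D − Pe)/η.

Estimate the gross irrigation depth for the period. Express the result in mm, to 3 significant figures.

ET₀ = 0.58 × 2.2 = 1.2760 mm/d
ETc = Kc × ET₀ = 0.99 × 1.2760 = 1.2632 mm/d
Crop demand D = ETc × 10 d = 1.2632 × 10 = 12.632 mm
D − Pe = 12.632 − 4.0 = 8.632 mm
Gross irrigation = 8.632 / 0.91 = 9.486 mm

9.49 mm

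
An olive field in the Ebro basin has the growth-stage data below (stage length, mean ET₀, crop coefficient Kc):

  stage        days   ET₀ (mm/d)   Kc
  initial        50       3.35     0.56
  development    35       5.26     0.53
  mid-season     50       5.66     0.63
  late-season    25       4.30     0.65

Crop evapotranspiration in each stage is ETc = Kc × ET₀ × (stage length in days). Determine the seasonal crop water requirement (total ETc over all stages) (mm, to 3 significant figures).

initial: 0.56 × 3.35 × 50 = 93.80 mm
development: 0.53 × 5.26 × 35 = 97.57 mm
mid-season: 0.63 × 5.66 × 50 = 178.29 mm
late-season: 0.65 × 4.30 × 25 = 69.88 mm
Seasonal total = 439.54 mm

440 mm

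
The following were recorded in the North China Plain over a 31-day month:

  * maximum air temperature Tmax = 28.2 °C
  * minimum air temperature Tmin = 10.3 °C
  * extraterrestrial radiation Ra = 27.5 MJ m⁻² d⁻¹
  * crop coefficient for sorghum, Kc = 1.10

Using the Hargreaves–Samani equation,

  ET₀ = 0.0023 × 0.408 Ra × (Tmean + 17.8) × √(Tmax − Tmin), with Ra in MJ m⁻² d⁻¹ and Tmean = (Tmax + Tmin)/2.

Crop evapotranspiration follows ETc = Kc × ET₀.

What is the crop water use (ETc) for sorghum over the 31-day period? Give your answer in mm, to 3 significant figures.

Tmean = (28.2 + 10.3)/2 = 19.25 °C
0.408 Ra = 0.408 × 27.5 = 11.2200 mm/d equivalent
ET₀ = 0.0023 × 11.2200 × (19.25 + 17.8) × √17.9 = 0.0023 × 11.2200 × 37.05 × 4.2308 = 4.0451 mm/d
ETc = Kc × ET₀ = 1.10 × 4.0451 = 4.4496 mm/d
Over 31 days: 4.4496 × 31 = 137.938 mm

138 mm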